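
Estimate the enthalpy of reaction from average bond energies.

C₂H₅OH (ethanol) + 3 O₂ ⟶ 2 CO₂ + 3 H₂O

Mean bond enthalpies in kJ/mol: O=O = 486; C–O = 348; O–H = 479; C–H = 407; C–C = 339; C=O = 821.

ΔH ≈ −1499 kJ

Bonds broken (reactants):
  C–C: 1 × 339 = 339
  C–H: 5 × 407 = 2035
  C–O: 1 × 348 = 348
  O–H: 1 × 479 = 479
  O=O: 3 × 486 = 1458
  Σ(broken) = 4659 kJ
Bonds formed (products):
  C=O: 4 × 821 = 3284
  O–H: 6 × 479 = 2874
  Σ(formed) = 6158 kJ
ΔH = Σ(broken) − Σ(formed) = 4659 − 6158 = −1499 kJ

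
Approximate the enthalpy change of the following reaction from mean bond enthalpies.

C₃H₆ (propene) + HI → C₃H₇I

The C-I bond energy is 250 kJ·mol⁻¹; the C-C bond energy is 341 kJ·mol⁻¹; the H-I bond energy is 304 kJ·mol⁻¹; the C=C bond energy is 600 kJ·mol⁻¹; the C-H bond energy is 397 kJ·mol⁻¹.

ΔH ≈ −84 kJ

Bonds broken (reactants):
  C-C: 1 × 341 = 341
  C-H: 6 × 397 = 2382
  C=C: 1 × 600 = 600
  H-I: 1 × 304 = 304
  Σ(broken) = 3627 kJ
Bonds formed (products):
  C-C: 2 × 341 = 682
  C-H: 7 × 397 = 2779
  C-I: 1 × 250 = 250
  Σ(formed) = 3711 kJ
ΔH = Σ(broken) − Σ(formed) = 3627 − 3711 = −84 kJ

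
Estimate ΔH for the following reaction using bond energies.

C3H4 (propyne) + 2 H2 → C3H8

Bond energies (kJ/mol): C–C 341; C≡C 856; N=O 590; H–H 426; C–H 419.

ΔH ≈ −309 kJ

Bonds broken (reactants):
  C≡C: 1 × 856 = 856
  C–C: 1 × 341 = 341
  C–H: 4 × 419 = 1676
  H–H: 2 × 426 = 852
  Σ(broken) = 3725 kJ
Bonds formed (products):
  C–C: 2 × 341 = 682
  C–H: 8 × 419 = 3352
  Σ(formed) = 4034 kJ
ΔH = Σ(broken) − Σ(formed) = 3725 − 4034 = −309 kJ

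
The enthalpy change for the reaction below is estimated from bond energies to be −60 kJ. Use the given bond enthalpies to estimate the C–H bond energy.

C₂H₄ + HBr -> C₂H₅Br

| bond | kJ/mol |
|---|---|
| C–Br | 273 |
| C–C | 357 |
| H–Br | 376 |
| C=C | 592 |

D(C–H) ≈ 398 kJ/mol

Let D be the C–H bond energy.
Σ(broken) = 4×D + 1×592 + 1×376 = 968 + 4D
Σ(formed) = 1×273 + 1×357 + 5×D = 630 + 5D
ΔH = Σ(broken) − Σ(formed) = (968 + 4D) − (630 + 5D) = +338 − D
Setting this equal to −60 kJ gives D = 398 kJ/mol.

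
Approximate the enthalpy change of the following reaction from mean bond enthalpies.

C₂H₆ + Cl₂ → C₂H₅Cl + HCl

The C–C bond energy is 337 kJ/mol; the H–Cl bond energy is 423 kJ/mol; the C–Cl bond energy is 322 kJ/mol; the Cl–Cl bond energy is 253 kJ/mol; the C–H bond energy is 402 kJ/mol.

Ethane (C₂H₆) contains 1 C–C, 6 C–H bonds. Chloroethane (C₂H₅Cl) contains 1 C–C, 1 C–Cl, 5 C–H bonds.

Bonds broken (reactants):
  C–C: 1 × 337 = 337
  C–H: 6 × 402 = 2412
  Cl–Cl: 1 × 253 = 253
  Σ(broken) = 3002 kJ
Bonds formed (products):
  C–C: 1 × 337 = 337
  C–Cl: 1 × 322 = 322
  C–H: 5 × 402 = 2010
  H–Cl: 1 × 423 = 423
  Σ(formed) = 3092 kJ
ΔH = Σ(broken) − Σ(formed) = 3002 − 3092 = −90 kJ

ΔH ≈ −90 kJ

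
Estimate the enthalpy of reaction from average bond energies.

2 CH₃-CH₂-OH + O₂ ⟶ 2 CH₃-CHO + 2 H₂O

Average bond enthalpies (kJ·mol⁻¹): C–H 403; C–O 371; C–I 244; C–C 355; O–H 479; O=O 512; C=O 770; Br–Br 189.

ΔH ≈ −438 kJ

Bonds broken (reactants):
  C–C: 2 × 355 = 710
  C–H: 10 × 403 = 4030
  C–O: 2 × 371 = 742
  O–H: 2 × 479 = 958
  O=O: 1 × 512 = 512
  Σ(broken) = 6952 kJ
Bonds formed (products):
  C–C: 2 × 355 = 710
  C–H: 8 × 403 = 3224
  C=O: 2 × 770 = 1540
  O–H: 4 × 479 = 1916
  Σ(formed) = 7390 kJ
ΔH = Σ(broken) − Σ(formed) = 6952 − 7390 = −438 kJ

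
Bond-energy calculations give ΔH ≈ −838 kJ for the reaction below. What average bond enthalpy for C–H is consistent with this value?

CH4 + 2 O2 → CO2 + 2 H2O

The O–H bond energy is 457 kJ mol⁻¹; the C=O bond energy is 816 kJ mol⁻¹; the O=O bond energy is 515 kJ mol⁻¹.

D(C–H) ≈ 398 kJ/mol

Let D be the C–H bond energy.
Σ(broken) = 4×D + 2×515 = 1030 + 4D
Σ(formed) = 2×816 + 4×457 = 3460
ΔH = Σ(broken) − Σ(formed) = (1030 + 4D) − (3460) = −2430 + 4D
Setting this equal to −838 kJ gives 4D = 1592, so D = 398 kJ/mol.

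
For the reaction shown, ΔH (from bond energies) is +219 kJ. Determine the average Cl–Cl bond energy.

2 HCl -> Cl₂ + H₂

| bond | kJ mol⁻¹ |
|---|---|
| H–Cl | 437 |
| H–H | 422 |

Let D be the Cl–Cl bond energy.
Σ(broken) = 2×437 = 874
Σ(formed) = 1×D + 1×422 = 422 + D
ΔH = Σ(broken) − Σ(formed) = (874) − (422 + D) = +452 − D
Setting this equal to +219 kJ gives D = 233 kJ/mol.

D(Cl–Cl) ≈ 233 kJ/mol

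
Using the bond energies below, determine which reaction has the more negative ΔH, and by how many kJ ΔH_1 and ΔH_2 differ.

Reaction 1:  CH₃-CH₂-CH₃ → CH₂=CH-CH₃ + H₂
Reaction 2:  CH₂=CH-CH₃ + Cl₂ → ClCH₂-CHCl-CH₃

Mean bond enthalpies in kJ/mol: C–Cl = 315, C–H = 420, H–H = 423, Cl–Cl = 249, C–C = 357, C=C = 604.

Reaction 1:
  Bonds broken (reactants):
    C–C: 2 × 357 = 714
    C–H: 8 × 420 = 3360
    Σ(broken) = 4074 kJ
  Bonds formed (products):
    C–C: 1 × 357 = 357
    C–H: 6 × 420 = 2520
    C=C: 1 × 604 = 604
    H–H: 1 × 423 = 423
    Σ(formed) = 3904 kJ
  ΔH_1 = 4074 − 3904 = +170 kJ
Reaction 2:
  Bonds broken (reactants):
    C–C: 1 × 357 = 357
    C–H: 6 × 420 = 2520
    C=C: 1 × 604 = 604
    Cl–Cl: 1 × 249 = 249
    Σ(broken) = 3730 kJ
  Bonds formed (products):
    C–C: 2 × 357 = 714
    C–Cl: 2 × 315 = 630
    C–H: 6 × 420 = 2520
    Σ(formed) = 3864 kJ
  ΔH_2 = 3730 − 3864 = −134 kJ
ΔH_1 − ΔH_2 = +304 kJ, so reaction 2 has the more negative ΔH; |ΔH_1 − ΔH_2| = 304 kJ.

Reaction 2, by 304 kJ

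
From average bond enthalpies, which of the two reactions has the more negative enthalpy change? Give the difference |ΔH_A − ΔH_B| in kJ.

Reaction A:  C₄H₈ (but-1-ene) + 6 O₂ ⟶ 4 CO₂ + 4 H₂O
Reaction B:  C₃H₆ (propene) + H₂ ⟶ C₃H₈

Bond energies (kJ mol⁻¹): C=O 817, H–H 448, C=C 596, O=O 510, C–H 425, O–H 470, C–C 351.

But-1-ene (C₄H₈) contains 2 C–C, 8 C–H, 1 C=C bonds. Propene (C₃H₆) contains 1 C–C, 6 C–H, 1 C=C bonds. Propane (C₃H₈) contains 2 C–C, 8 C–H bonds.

Reaction A:
  Bonds broken (reactants):
    C–C: 2 × 351 = 702
    C–H: 8 × 425 = 3400
    C=C: 1 × 596 = 596
    O=O: 6 × 510 = 3060
    Σ(broken) = 7758 kJ
  Bonds formed (products):
    C=O: 8 × 817 = 6536
    O–H: 8 × 470 = 3760
    Σ(formed) = 10296 kJ
  ΔH_A = 7758 − 10296 = −2538 kJ
Reaction B:
  Bonds broken (reactants):
    C–C: 1 × 351 = 351
    C–H: 6 × 425 = 2550
    C=C: 1 × 596 = 596
    H–H: 1 × 448 = 448
    Σ(broken) = 3945 kJ
  Bonds formed (products):
    C–C: 2 × 351 = 702
    C–H: 8 × 425 = 3400
    Σ(formed) = 4102 kJ
  ΔH_B = 3945 − 4102 = −157 kJ
ΔH_A − ΔH_B = −2381 kJ, so reaction A has the more negative ΔH; |ΔH_A − ΔH_B| = 2381 kJ.

Reaction A, by 2381 kJ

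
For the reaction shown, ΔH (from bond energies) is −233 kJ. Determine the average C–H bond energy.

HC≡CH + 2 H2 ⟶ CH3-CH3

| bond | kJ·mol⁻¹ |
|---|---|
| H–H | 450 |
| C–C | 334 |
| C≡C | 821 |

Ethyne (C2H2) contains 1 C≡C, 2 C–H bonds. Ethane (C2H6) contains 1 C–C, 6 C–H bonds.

D(C–H) ≈ 405 kJ/mol

Let D be the C–H bond energy.
Σ(broken) = 1×821 + 2×D + 2×450 = 1721 + 2D
Σ(formed) = 1×334 + 6×D = 334 + 6D
ΔH = Σ(broken) − Σ(formed) = (1721 + 2D) − (334 + 6D) = +1387 − 4D
Setting this equal to −233 kJ gives 4D = 1620, so D = 405 kJ/mol.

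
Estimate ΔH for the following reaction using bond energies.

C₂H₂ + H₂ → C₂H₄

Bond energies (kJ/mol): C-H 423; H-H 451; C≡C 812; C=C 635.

ΔH ≈ −218 kJ

Bonds broken (reactants):
  C≡C: 1 × 812 = 812
  C-H: 2 × 423 = 846
  H-H: 1 × 451 = 451
  Σ(broken) = 2109 kJ
Bonds formed (products):
  C-H: 4 × 423 = 1692
  C=C: 1 × 635 = 635
  Σ(formed) = 2327 kJ
ΔH = Σ(broken) − Σ(formed) = 2109 − 2327 = −218 kJ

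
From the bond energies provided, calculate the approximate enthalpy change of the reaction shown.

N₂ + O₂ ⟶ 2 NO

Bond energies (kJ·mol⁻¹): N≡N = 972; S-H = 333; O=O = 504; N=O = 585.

Bonds broken (reactants):
  N≡N: 1 × 972 = 972
  O=O: 1 × 504 = 504
  Σ(broken) = 1476 kJ
Bonds formed (products):
  N=O: 2 × 585 = 1170
  Σ(formed) = 1170 kJ
ΔH = Σ(broken) − Σ(formed) = 1476 − 1170 = +306 kJ

ΔH ≈ +306 kJ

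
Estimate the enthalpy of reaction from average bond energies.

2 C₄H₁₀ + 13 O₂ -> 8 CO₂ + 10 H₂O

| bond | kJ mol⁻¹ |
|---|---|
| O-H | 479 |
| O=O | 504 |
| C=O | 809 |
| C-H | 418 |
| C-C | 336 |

ΔH ≈ −5596 kJ

Bonds broken (reactants):
  C-C: 6 × 336 = 2016
  C-H: 20 × 418 = 8360
  O=O: 13 × 504 = 6552
  Σ(broken) = 16928 kJ
Bonds formed (products):
  C=O: 16 × 809 = 12944
  O-H: 20 × 479 = 9580
  Σ(formed) = 22524 kJ
ΔH = Σ(broken) − Σ(formed) = 16928 − 22524 = −5596 kJ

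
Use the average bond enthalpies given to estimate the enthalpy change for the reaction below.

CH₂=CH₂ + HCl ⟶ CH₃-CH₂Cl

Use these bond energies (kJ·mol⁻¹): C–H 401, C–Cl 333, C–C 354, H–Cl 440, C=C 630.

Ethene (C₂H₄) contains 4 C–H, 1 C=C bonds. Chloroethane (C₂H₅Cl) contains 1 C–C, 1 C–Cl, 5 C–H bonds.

ΔH ≈ −18 kJ

Bonds broken (reactants):
  C–H: 4 × 401 = 1604
  C=C: 1 × 630 = 630
  H–Cl: 1 × 440 = 440
  Σ(broken) = 2674 kJ
Bonds formed (products):
  C–C: 1 × 354 = 354
  C–Cl: 1 × 333 = 333
  C–H: 5 × 401 = 2005
  Σ(formed) = 2692 kJ
ΔH = Σ(broken) − Σ(formed) = 2674 − 2692 = −18 kJ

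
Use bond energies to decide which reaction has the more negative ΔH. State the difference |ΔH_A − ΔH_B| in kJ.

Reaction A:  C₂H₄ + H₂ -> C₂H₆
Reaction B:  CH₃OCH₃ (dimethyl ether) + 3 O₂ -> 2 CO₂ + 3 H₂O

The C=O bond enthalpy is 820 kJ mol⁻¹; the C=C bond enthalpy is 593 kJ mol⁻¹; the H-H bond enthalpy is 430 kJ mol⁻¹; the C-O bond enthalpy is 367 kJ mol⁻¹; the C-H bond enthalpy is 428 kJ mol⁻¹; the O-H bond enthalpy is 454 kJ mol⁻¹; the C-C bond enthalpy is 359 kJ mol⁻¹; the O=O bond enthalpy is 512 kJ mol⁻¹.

Reaction B, by 974 kJ

Reaction A:
  Bonds broken (reactants):
    C-H: 4 × 428 = 1712
    C=C: 1 × 593 = 593
    H-H: 1 × 430 = 430
    Σ(broken) = 2735 kJ
  Bonds formed (products):
    C-C: 1 × 359 = 359
    C-H: 6 × 428 = 2568
    Σ(formed) = 2927 kJ
  ΔH_A = 2735 − 2927 = −192 kJ
Reaction B:
  Bonds broken (reactants):
    C-H: 6 × 428 = 2568
    C-O: 2 × 367 = 734
    O=O: 3 × 512 = 1536
    Σ(broken) = 4838 kJ
  Bonds formed (products):
    C=O: 4 × 820 = 3280
    O-H: 6 × 454 = 2724
    Σ(formed) = 6004 kJ
  ΔH_B = 4838 − 6004 = −1166 kJ
ΔH_A − ΔH_B = +974 kJ, so reaction B has the more negative ΔH; |ΔH_A − ΔH_B| = 974 kJ.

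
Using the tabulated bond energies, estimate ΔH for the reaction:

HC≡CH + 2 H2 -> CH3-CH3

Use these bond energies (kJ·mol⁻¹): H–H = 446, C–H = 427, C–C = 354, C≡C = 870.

Bonds broken (reactants):
  C≡C: 1 × 870 = 870
  C–H: 2 × 427 = 854
  H–H: 2 × 446 = 892
  Σ(broken) = 2616 kJ
Bonds formed (products):
  C–C: 1 × 354 = 354
  C–H: 6 × 427 = 2562
  Σ(formed) = 2916 kJ
ΔH = Σ(broken) − Σ(formed) = 2616 − 2916 = −300 kJ

ΔH ≈ −300 kJ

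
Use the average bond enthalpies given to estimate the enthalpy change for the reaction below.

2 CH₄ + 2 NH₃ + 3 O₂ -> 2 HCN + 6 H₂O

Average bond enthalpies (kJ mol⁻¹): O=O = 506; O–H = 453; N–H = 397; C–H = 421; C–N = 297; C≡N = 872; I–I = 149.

ΔH ≈ −754 kJ

Bonds broken (reactants):
  C–H: 8 × 421 = 3368
  N–H: 6 × 397 = 2382
  O=O: 3 × 506 = 1518
  Σ(broken) = 7268 kJ
Bonds formed (products):
  C≡N: 2 × 872 = 1744
  C–H: 2 × 421 = 842
  O–H: 12 × 453 = 5436
  Σ(formed) = 8022 kJ
ΔH = Σ(broken) − Σ(formed) = 7268 − 8022 = −754 kJ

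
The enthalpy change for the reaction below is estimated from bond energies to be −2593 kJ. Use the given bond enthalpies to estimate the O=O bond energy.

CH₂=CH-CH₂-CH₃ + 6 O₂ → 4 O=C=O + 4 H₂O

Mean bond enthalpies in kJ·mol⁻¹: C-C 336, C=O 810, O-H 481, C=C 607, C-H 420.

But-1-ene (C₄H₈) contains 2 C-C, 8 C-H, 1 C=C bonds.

Let D be the O=O bond energy.
Σ(broken) = 2×336 + 8×420 + 1×607 + 6×D = 4639 + 6D
Σ(formed) = 8×810 + 8×481 = 10328
ΔH = Σ(broken) − Σ(formed) = (4639 + 6D) − (10328) = −5689 + 6D
Setting this equal to −2593 kJ gives 6D = 3096, so D = 516 kJ/mol.

D(O=O) ≈ 516 kJ/mol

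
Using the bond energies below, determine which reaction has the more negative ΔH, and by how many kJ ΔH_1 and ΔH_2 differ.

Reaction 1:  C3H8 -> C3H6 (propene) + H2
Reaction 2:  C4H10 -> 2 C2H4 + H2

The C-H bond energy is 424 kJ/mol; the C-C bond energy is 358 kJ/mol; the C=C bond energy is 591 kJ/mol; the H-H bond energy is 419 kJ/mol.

Reaction 1:
  Bonds broken (reactants):
    C-C: 2 × 358 = 716
    C-H: 8 × 424 = 3392
    Σ(broken) = 4108 kJ
  Bonds formed (products):
    C-C: 1 × 358 = 358
    C-H: 6 × 424 = 2544
    C=C: 1 × 591 = 591
    H-H: 1 × 419 = 419
    Σ(formed) = 3912 kJ
  ΔH_1 = 4108 − 3912 = +196 kJ
Reaction 2:
  Bonds broken (reactants):
    C-C: 3 × 358 = 1074
    C-H: 10 × 424 = 4240
    Σ(broken) = 5314 kJ
  Bonds formed (products):
    C-H: 8 × 424 = 3392
    C=C: 2 × 591 = 1182
    H-H: 1 × 419 = 419
    Σ(formed) = 4993 kJ
  ΔH_2 = 5314 − 4993 = +321 kJ
ΔH_1 − ΔH_2 = −125 kJ, so reaction 1 has the more negative ΔH; |ΔH_1 − ΔH_2| = 125 kJ.

Reaction 1, by 125 kJ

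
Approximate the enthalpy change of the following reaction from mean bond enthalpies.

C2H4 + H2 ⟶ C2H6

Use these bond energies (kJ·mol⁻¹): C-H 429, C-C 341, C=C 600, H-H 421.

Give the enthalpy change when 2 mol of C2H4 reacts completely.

ΔH = −356 kJ

Bonds broken (reactants):
  C-H: 4 × 429 = 1716
  C=C: 1 × 600 = 600
  H-H: 1 × 421 = 421
  Σ(broken) = 2737 kJ
Bonds formed (products):
  C-C: 1 × 341 = 341
  C-H: 6 × 429 = 2574
  Σ(formed) = 2915 kJ
ΔH = Σ(broken) − Σ(formed) = 2737 − 2915 = −178 kJ
For 2× the reaction as written: 2 × (−178) = −356 kJ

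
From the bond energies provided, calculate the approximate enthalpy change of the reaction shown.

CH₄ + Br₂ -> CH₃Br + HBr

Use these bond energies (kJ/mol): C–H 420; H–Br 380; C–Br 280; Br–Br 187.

Bonds broken (reactants):
  Br–Br: 1 × 187 = 187
  C–H: 4 × 420 = 1680
  Σ(broken) = 1867 kJ
Bonds formed (products):
  C–Br: 1 × 280 = 280
  C–H: 3 × 420 = 1260
  H–Br: 1 × 380 = 380
  Σ(formed) = 1920 kJ
ΔH = Σ(broken) − Σ(formed) = 1867 − 1920 = −53 kJ

ΔH ≈ −53 kJ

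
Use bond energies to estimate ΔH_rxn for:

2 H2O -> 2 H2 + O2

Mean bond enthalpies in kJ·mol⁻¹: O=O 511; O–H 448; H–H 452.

Bonds broken (reactants):
  O–H: 4 × 448 = 1792
  Σ(broken) = 1792 kJ
Bonds formed (products):
  H–H: 2 × 452 = 904
  O=O: 1 × 511 = 511
  Σ(formed) = 1415 kJ
ΔH = Σ(broken) − Σ(formed) = 1792 − 1415 = +377 kJ

ΔH ≈ +377 kJ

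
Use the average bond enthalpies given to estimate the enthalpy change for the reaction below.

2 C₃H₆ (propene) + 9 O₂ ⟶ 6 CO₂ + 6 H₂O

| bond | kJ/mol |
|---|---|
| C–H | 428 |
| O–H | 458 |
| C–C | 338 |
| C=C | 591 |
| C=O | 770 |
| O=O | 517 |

ΔH ≈ −3089 kJ

Bonds broken (reactants):
  C–C: 2 × 338 = 676
  C–H: 12 × 428 = 5136
  C=C: 2 × 591 = 1182
  O=O: 9 × 517 = 4653
  Σ(broken) = 11647 kJ
Bonds formed (products):
  C=O: 12 × 770 = 9240
  O–H: 12 × 458 = 5496
  Σ(formed) = 14736 kJ
ΔH = Σ(broken) − Σ(formed) = 11647 − 14736 = −3089 kJ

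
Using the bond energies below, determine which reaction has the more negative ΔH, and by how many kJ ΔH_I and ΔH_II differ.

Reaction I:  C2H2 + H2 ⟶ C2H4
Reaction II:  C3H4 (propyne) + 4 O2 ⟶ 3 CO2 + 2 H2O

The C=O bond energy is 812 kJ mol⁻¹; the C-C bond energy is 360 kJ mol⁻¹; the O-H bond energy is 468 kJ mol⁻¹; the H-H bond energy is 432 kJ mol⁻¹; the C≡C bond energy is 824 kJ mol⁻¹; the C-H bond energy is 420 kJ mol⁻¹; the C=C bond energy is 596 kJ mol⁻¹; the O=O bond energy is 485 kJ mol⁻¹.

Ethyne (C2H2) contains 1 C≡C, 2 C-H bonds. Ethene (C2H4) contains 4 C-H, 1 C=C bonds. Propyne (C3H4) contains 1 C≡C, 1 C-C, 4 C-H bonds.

Reaction I:
  Bonds broken (reactants):
    C≡C: 1 × 824 = 824
    C-H: 2 × 420 = 840
    H-H: 1 × 432 = 432
    Σ(broken) = 2096 kJ
  Bonds formed (products):
    C-H: 4 × 420 = 1680
    C=C: 1 × 596 = 596
    Σ(formed) = 2276 kJ
  ΔH_I = 2096 − 2276 = −180 kJ
Reaction II:
  Bonds broken (reactants):
    C≡C: 1 × 824 = 824
    C-C: 1 × 360 = 360
    C-H: 4 × 420 = 1680
    O=O: 4 × 485 = 1940
    Σ(broken) = 4804 kJ
  Bonds formed (products):
    C=O: 6 × 812 = 4872
    O-H: 4 × 468 = 1872
    Σ(formed) = 6744 kJ
  ΔH_II = 4804 − 6744 = −1940 kJ
ΔH_I − ΔH_II = +1760 kJ, so reaction II has the more negative ΔH; |ΔH_I − ΔH_II| = 1760 kJ.

Reaction II, by 1760 kJ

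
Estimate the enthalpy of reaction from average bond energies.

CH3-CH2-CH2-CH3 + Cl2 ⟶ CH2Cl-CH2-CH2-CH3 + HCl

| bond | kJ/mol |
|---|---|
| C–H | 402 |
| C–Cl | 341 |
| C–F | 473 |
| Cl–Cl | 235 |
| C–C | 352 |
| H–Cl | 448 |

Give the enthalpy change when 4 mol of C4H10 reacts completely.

ΔH = −608 kJ

Bonds broken (reactants):
  C–C: 3 × 352 = 1056
  C–H: 10 × 402 = 4020
  Cl–Cl: 1 × 235 = 235
  Σ(broken) = 5311 kJ
Bonds formed (products):
  C–C: 3 × 352 = 1056
  C–Cl: 1 × 341 = 341
  C–H: 9 × 402 = 3618
  H–Cl: 1 × 448 = 448
  Σ(formed) = 5463 kJ
ΔH = Σ(broken) − Σ(formed) = 5311 − 5463 = −152 kJ
For 4× the reaction as written: 4 × (−152) = −608 kJ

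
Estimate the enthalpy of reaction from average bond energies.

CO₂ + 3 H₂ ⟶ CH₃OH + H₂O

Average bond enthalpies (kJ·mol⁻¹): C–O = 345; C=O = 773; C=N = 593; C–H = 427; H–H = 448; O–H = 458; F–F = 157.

Bonds broken (reactants):
  C=O: 2 × 773 = 1546
  H–H: 3 × 448 = 1344
  Σ(broken) = 2890 kJ
Bonds formed (products):
  C–H: 3 × 427 = 1281
  C–O: 1 × 345 = 345
  O–H: 3 × 458 = 1374
  Σ(formed) = 3000 kJ
ΔH = Σ(broken) − Σ(formed) = 2890 − 3000 = −110 kJ

ΔH ≈ −110 kJ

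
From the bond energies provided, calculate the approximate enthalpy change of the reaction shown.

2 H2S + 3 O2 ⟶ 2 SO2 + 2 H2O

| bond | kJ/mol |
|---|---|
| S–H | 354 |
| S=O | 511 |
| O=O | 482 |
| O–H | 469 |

Bonds broken (reactants):
  O=O: 3 × 482 = 1446
  S–H: 4 × 354 = 1416
  Σ(broken) = 2862 kJ
Bonds formed (products):
  O–H: 4 × 469 = 1876
  S=O: 4 × 511 = 2044
  Σ(formed) = 3920 kJ
ΔH = Σ(broken) − Σ(formed) = 2862 − 3920 = −1058 kJ

ΔH ≈ −1058 kJ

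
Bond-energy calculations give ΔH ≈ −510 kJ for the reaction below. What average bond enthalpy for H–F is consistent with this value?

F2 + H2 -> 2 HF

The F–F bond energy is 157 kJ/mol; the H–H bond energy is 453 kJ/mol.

D(H–F) ≈ 560 kJ/mol

Let D be the H–F bond energy.
Σ(broken) = 1×157 + 1×453 = 610
Σ(formed) = 2×D = 2D
ΔH = Σ(broken) − Σ(formed) = (610) − (2D) = +610 − 2D
Setting this equal to −510 kJ gives 2D = 1120, so D = 560 kJ/mol.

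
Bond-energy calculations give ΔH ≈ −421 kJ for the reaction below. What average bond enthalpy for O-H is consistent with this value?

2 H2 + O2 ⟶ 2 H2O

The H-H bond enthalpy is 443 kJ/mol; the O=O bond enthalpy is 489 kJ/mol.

D(O-H) ≈ 449 kJ/mol

Let D be the O-H bond energy.
Σ(broken) = 2×443 + 1×489 = 1375
Σ(formed) = 4×D = 4D
ΔH = Σ(broken) − Σ(formed) = (1375) − (4D) = +1375 − 4D
Setting this equal to −421 kJ gives 4D = 1796, so D = 449 kJ/mol.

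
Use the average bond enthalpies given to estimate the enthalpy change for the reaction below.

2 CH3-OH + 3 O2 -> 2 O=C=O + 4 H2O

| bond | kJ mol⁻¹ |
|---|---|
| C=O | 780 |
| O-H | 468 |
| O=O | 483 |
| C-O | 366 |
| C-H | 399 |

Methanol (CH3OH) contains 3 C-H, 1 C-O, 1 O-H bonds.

ΔH ≈ −1353 kJ

Bonds broken (reactants):
  C-H: 6 × 399 = 2394
  C-O: 2 × 366 = 732
  O-H: 2 × 468 = 936
  O=O: 3 × 483 = 1449
  Σ(broken) = 5511 kJ
Bonds formed (products):
  C=O: 4 × 780 = 3120
  O-H: 8 × 468 = 3744
  Σ(formed) = 6864 kJ
ΔH = Σ(broken) − Σ(formed) = 5511 − 6864 = −1353 kJ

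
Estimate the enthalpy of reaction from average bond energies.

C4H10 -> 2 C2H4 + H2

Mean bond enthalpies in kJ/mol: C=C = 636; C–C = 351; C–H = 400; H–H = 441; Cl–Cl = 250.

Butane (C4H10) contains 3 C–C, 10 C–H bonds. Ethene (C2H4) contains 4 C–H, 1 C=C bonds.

ΔH ≈ +140 kJ

Bonds broken (reactants):
  C–C: 3 × 351 = 1053
  C–H: 10 × 400 = 4000
  Σ(broken) = 5053 kJ
Bonds formed (products):
  C–H: 8 × 400 = 3200
  C=C: 2 × 636 = 1272
  H–H: 1 × 441 = 441
  Σ(formed) = 4913 kJ
ΔH = Σ(broken) − Σ(formed) = 5053 − 4913 = +140 kJ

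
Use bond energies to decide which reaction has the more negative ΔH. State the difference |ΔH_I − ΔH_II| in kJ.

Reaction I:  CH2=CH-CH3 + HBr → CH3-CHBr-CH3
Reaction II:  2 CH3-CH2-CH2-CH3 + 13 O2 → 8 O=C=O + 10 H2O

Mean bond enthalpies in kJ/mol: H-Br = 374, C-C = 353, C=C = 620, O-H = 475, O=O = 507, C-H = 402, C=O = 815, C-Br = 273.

Reaction II, by 5757 kJ

Reaction I:
  Bonds broken (reactants):
    C-C: 1 × 353 = 353
    C-H: 6 × 402 = 2412
    C=C: 1 × 620 = 620
    H-Br: 1 × 374 = 374
    Σ(broken) = 3759 kJ
  Bonds formed (products):
    C-Br: 1 × 273 = 273
    C-C: 2 × 353 = 706
    C-H: 7 × 402 = 2814
    Σ(formed) = 3793 kJ
  ΔH_I = 3759 − 3793 = −34 kJ
Reaction II:
  Bonds broken (reactants):
    C-C: 6 × 353 = 2118
    C-H: 20 × 402 = 8040
    O=O: 13 × 507 = 6591
    Σ(broken) = 16749 kJ
  Bonds formed (products):
    C=O: 16 × 815 = 13040
    O-H: 20 × 475 = 9500
    Σ(formed) = 22540 kJ
  ΔH_II = 16749 − 22540 = −5791 kJ
ΔH_I − ΔH_II = +5757 kJ, so reaction II has the more negative ΔH; |ΔH_I − ΔH_II| = 5757 kJ.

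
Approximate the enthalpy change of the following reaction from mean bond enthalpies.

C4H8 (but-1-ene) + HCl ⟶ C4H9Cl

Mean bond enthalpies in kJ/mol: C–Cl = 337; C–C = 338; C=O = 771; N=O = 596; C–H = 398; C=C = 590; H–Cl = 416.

Bonds broken (reactants):
  C–C: 2 × 338 = 676
  C–H: 8 × 398 = 3184
  C=C: 1 × 590 = 590
  H–Cl: 1 × 416 = 416
  Σ(broken) = 4866 kJ
Bonds formed (products):
  C–C: 3 × 338 = 1014
  C–Cl: 1 × 337 = 337
  C–H: 9 × 398 = 3582
  Σ(formed) = 4933 kJ
ΔH = Σ(broken) − Σ(formed) = 4866 − 4933 = −67 kJ

ΔH ≈ −67 kJ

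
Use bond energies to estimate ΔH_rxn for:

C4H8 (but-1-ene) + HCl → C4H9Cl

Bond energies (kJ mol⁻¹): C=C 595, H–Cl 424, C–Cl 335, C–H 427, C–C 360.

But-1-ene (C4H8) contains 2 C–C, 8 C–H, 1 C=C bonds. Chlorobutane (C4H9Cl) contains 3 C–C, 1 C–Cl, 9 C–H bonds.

Bonds broken (reactants):
  C–C: 2 × 360 = 720
  C–H: 8 × 427 = 3416
  C=C: 1 × 595 = 595
  H–Cl: 1 × 424 = 424
  Σ(broken) = 5155 kJ
Bonds formed (products):
  C–C: 3 × 360 = 1080
  C–Cl: 1 × 335 = 335
  C–H: 9 × 427 = 3843
  Σ(formed) = 5258 kJ
ΔH = Σ(broken) − Σ(formed) = 5155 − 5258 = −103 kJ

ΔH ≈ −103 kJ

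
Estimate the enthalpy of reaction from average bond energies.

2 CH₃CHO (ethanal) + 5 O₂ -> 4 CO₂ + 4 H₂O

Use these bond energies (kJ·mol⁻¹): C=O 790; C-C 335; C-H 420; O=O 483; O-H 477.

ΔH ≈ −2111 kJ

Bonds broken (reactants):
  C-C: 2 × 335 = 670
  C-H: 8 × 420 = 3360
  C=O: 2 × 790 = 1580
  O=O: 5 × 483 = 2415
  Σ(broken) = 8025 kJ
Bonds formed (products):
  C=O: 8 × 790 = 6320
  O-H: 8 × 477 = 3816
  Σ(formed) = 10136 kJ
ΔH = Σ(broken) − Σ(formed) = 8025 − 10136 = −2111 kJ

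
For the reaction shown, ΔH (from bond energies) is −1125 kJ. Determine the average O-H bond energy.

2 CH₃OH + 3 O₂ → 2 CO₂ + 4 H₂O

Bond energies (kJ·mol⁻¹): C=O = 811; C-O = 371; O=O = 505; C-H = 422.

Let D be the O-H bond energy.
Σ(broken) = 6×422 + 2×371 + 2×D + 3×505 = 4789 + 2D
Σ(formed) = 4×811 + 8×D = 3244 + 8D
ΔH = Σ(broken) − Σ(formed) = (4789 + 2D) − (3244 + 8D) = +1545 − 6D
Setting this equal to −1125 kJ gives 6D = 2670, so D = 445 kJ/mol.

D(O-H) ≈ 445 kJ/mol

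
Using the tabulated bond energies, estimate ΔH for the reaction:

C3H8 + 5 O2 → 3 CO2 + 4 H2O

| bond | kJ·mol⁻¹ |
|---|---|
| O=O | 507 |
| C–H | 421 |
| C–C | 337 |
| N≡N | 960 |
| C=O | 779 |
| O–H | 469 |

Bonds broken (reactants):
  C–C: 2 × 337 = 674
  C–H: 8 × 421 = 3368
  O=O: 5 × 507 = 2535
  Σ(broken) = 6577 kJ
Bonds formed (products):
  C=O: 6 × 779 = 4674
  O–H: 8 × 469 = 3752
  Σ(formed) = 8426 kJ
ΔH = Σ(broken) − Σ(formed) = 6577 − 8426 = −1849 kJ

ΔH ≈ −1849 kJ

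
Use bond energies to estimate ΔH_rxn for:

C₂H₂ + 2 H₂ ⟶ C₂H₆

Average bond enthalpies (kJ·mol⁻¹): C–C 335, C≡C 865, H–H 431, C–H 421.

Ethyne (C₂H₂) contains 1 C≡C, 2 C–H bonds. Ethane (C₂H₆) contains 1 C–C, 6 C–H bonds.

ΔH ≈ −292 kJ

Bonds broken (reactants):
  C≡C: 1 × 865 = 865
  C–H: 2 × 421 = 842
  H–H: 2 × 431 = 862
  Σ(broken) = 2569 kJ
Bonds formed (products):
  C–C: 1 × 335 = 335
  C–H: 6 × 421 = 2526
  Σ(formed) = 2861 kJ
ΔH = Σ(broken) − Σ(formed) = 2569 − 2861 = −292 kJ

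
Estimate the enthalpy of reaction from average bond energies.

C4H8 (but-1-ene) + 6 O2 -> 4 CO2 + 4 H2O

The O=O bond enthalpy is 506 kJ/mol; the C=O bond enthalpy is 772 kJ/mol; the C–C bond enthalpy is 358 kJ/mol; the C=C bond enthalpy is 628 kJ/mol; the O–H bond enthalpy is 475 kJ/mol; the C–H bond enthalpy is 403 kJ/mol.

Bonds broken (reactants):
  C–C: 2 × 358 = 716
  C–H: 8 × 403 = 3224
  C=C: 1 × 628 = 628
  O=O: 6 × 506 = 3036
  Σ(broken) = 7604 kJ
Bonds formed (products):
  C=O: 8 × 772 = 6176
  O–H: 8 × 475 = 3800
  Σ(formed) = 9976 kJ
ΔH = Σ(broken) − Σ(formed) = 7604 − 9976 = −2372 kJ

ΔH ≈ −2372 kJ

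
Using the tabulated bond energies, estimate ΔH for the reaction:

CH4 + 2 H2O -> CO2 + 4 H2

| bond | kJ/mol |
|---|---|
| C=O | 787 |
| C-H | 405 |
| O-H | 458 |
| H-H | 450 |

Bonds broken (reactants):
  C-H: 4 × 405 = 1620
  O-H: 4 × 458 = 1832
  Σ(broken) = 3452 kJ
Bonds formed (products):
  C=O: 2 × 787 = 1574
  H-H: 4 × 450 = 1800
  Σ(formed) = 3374 kJ
ΔH = Σ(broken) − Σ(formed) = 3452 − 3374 = +78 kJ

ΔH ≈ +78 kJ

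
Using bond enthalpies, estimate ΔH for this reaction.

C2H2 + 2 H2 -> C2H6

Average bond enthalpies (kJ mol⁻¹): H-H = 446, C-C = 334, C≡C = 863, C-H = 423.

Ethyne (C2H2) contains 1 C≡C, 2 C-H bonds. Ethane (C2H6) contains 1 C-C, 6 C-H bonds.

ΔH ≈ −271 kJ

Bonds broken (reactants):
  C≡C: 1 × 863 = 863
  C-H: 2 × 423 = 846
  H-H: 2 × 446 = 892
  Σ(broken) = 2601 kJ
Bonds formed (products):
  C-C: 1 × 334 = 334
  C-H: 6 × 423 = 2538
  Σ(formed) = 2872 kJ
ΔH = Σ(broken) − Σ(formed) = 2601 − 2872 = −271 kJ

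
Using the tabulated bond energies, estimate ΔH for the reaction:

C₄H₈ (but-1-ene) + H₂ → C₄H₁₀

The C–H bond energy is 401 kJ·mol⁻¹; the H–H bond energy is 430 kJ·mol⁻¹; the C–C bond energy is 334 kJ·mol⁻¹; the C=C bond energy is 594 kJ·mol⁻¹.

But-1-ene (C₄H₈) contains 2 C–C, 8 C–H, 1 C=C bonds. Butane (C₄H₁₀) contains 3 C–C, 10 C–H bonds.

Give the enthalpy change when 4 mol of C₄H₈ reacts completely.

Bonds broken (reactants):
  C–C: 2 × 334 = 668
  C–H: 8 × 401 = 3208
  C=C: 1 × 594 = 594
  H–H: 1 × 430 = 430
  Σ(broken) = 4900 kJ
Bonds formed (products):
  C–C: 3 × 334 = 1002
  C–H: 10 × 401 = 4010
  Σ(formed) = 5012 kJ
ΔH = Σ(broken) − Σ(formed) = 4900 − 5012 = −112 kJ
For 4× the reaction as written: 4 × (−112) = −448 kJ

ΔH = −448 kJ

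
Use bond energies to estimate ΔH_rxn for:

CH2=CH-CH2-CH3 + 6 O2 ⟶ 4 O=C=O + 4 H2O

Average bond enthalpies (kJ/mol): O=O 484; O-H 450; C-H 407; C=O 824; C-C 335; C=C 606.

Bonds broken (reactants):
  C-C: 2 × 335 = 670
  C-H: 8 × 407 = 3256
  C=C: 1 × 606 = 606
  O=O: 6 × 484 = 2904
  Σ(broken) = 7436 kJ
Bonds formed (products):
  C=O: 8 × 824 = 6592
  O-H: 8 × 450 = 3600
  Σ(formed) = 10192 kJ
ΔH = Σ(broken) − Σ(formed) = 7436 − 10192 = −2756 kJ

ΔH ≈ −2756 kJ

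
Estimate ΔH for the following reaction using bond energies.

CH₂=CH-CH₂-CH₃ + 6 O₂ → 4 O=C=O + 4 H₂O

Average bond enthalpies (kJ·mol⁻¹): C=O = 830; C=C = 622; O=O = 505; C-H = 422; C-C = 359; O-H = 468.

ΔH ≈ −2638 kJ

Bonds broken (reactants):
  C-C: 2 × 359 = 718
  C-H: 8 × 422 = 3376
  C=C: 1 × 622 = 622
  O=O: 6 × 505 = 3030
  Σ(broken) = 7746 kJ
Bonds formed (products):
  C=O: 8 × 830 = 6640
  O-H: 8 × 468 = 3744
  Σ(formed) = 10384 kJ
ΔH = Σ(broken) − Σ(formed) = 7746 − 10384 = −2638 kJ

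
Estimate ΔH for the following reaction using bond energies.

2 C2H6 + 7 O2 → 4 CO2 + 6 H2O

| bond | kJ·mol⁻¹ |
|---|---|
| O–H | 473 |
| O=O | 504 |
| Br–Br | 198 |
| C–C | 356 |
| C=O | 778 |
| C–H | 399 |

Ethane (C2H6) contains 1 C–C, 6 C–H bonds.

Bonds broken (reactants):
  C–C: 2 × 356 = 712
  C–H: 12 × 399 = 4788
  O=O: 7 × 504 = 3528
  Σ(broken) = 9028 kJ
Bonds formed (products):
  C=O: 8 × 778 = 6224
  O–H: 12 × 473 = 5676
  Σ(formed) = 11900 kJ
ΔH = Σ(broken) − Σ(formed) = 9028 − 11900 = −2872 kJ

ΔH ≈ −2872 kJ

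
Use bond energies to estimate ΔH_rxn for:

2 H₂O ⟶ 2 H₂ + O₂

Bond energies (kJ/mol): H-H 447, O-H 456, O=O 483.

ΔH ≈ +447 kJ

Bonds broken (reactants):
  O-H: 4 × 456 = 1824
  Σ(broken) = 1824 kJ
Bonds formed (products):
  H-H: 2 × 447 = 894
  O=O: 1 × 483 = 483
  Σ(formed) = 1377 kJ
ΔH = Σ(broken) − Σ(formed) = 1824 − 1377 = +447 kJ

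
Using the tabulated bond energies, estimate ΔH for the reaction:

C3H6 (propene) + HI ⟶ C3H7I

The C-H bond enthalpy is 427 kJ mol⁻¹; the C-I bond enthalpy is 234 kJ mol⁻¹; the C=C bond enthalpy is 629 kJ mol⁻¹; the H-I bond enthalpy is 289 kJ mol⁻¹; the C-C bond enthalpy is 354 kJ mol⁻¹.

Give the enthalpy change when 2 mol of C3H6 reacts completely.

ΔH = −194 kJ

Bonds broken (reactants):
  C-C: 1 × 354 = 354
  C-H: 6 × 427 = 2562
  C=C: 1 × 629 = 629
  H-I: 1 × 289 = 289
  Σ(broken) = 3834 kJ
Bonds formed (products):
  C-C: 2 × 354 = 708
  C-H: 7 × 427 = 2989
  C-I: 1 × 234 = 234
  Σ(formed) = 3931 kJ
ΔH = Σ(broken) − Σ(formed) = 3834 − 3931 = −97 kJ
For 2× the reaction as written: 2 × (−97) = −194 kJ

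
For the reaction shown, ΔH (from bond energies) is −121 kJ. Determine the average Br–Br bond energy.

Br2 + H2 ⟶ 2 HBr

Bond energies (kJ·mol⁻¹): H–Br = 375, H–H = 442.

D(Br–Br) ≈ 187 kJ/mol

Let D be the Br–Br bond energy.
Σ(broken) = 1×D + 1×442 = 442 + D
Σ(formed) = 2×375 = 750
ΔH = Σ(broken) − Σ(formed) = (442 + D) − (750) = −308 + D
Setting this equal to −121 kJ gives D = 187 kJ/mol.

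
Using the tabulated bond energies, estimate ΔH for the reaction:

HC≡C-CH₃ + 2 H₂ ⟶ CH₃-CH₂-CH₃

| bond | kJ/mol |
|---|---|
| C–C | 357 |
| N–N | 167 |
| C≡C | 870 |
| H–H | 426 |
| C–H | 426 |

Bonds broken (reactants):
  C≡C: 1 × 870 = 870
  C–C: 1 × 357 = 357
  C–H: 4 × 426 = 1704
  H–H: 2 × 426 = 852
  Σ(broken) = 3783 kJ
Bonds formed (products):
  C–C: 2 × 357 = 714
  C–H: 8 × 426 = 3408
  Σ(formed) = 4122 kJ
ΔH = Σ(broken) − Σ(formed) = 3783 − 4122 = −339 kJ

ΔH ≈ −339 kJ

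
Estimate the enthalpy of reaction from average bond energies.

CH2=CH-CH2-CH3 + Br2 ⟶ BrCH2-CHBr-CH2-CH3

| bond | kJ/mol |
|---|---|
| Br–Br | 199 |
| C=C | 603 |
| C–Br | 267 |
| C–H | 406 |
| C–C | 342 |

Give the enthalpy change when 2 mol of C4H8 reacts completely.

ΔH = −148 kJ

Bonds broken (reactants):
  Br–Br: 1 × 199 = 199
  C–C: 2 × 342 = 684
  C–H: 8 × 406 = 3248
  C=C: 1 × 603 = 603
  Σ(broken) = 4734 kJ
Bonds formed (products):
  C–Br: 2 × 267 = 534
  C–C: 3 × 342 = 1026
  C–H: 8 × 406 = 3248
  Σ(formed) = 4808 kJ
ΔH = Σ(broken) − Σ(formed) = 4734 − 4808 = −74 kJ
For 2× the reaction as written: 2 × (−74) = −148 kJ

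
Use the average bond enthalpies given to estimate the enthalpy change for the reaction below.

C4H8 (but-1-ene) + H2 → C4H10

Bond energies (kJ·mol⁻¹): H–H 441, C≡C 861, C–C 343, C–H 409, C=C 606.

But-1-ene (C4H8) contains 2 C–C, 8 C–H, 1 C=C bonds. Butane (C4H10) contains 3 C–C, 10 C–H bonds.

ΔH ≈ −114 kJ

Bonds broken (reactants):
  C–C: 2 × 343 = 686
  C–H: 8 × 409 = 3272
  C=C: 1 × 606 = 606
  H–H: 1 × 441 = 441
  Σ(broken) = 5005 kJ
Bonds formed (products):
  C–C: 3 × 343 = 1029
  C–H: 10 × 409 = 4090
  Σ(formed) = 5119 kJ
ΔH = Σ(broken) − Σ(formed) = 5005 − 5119 = −114 kJ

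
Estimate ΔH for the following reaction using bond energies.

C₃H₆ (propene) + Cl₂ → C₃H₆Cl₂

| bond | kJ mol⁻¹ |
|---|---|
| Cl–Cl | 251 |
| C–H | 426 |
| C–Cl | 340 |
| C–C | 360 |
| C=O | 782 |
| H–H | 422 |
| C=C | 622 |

ΔH ≈ −167 kJ

Bonds broken (reactants):
  C–C: 1 × 360 = 360
  C–H: 6 × 426 = 2556
  C=C: 1 × 622 = 622
  Cl–Cl: 1 × 251 = 251
  Σ(broken) = 3789 kJ
Bonds formed (products):
  C–C: 2 × 360 = 720
  C–Cl: 2 × 340 = 680
  C–H: 6 × 426 = 2556
  Σ(formed) = 3956 kJ
ΔH = Σ(broken) − Σ(formed) = 3789 − 3956 = −167 kJ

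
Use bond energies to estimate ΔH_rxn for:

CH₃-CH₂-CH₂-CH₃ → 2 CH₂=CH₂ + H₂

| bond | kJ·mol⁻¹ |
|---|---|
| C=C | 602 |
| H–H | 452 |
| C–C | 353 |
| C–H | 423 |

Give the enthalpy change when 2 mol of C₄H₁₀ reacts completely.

Bonds broken (reactants):
  C–C: 3 × 353 = 1059
  C–H: 10 × 423 = 4230
  Σ(broken) = 5289 kJ
Bonds formed (products):
  C–H: 8 × 423 = 3384
  C=C: 2 × 602 = 1204
  H–H: 1 × 452 = 452
  Σ(formed) = 5040 kJ
ΔH = Σ(broken) − Σ(formed) = 5289 − 5040 = +249 kJ
For 2× the reaction as written: 2 × (+249) = +498 kJ

ΔH = +498 kJ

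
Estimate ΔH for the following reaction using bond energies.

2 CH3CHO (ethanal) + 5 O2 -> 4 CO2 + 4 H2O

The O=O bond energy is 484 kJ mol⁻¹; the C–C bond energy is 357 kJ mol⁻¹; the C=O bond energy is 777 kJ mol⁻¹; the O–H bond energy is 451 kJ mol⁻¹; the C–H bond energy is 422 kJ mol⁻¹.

Bonds broken (reactants):
  C–C: 2 × 357 = 714
  C–H: 8 × 422 = 3376
  C=O: 2 × 777 = 1554
  O=O: 5 × 484 = 2420
  Σ(broken) = 8064 kJ
Bonds formed (products):
  C=O: 8 × 777 = 6216
  O–H: 8 × 451 = 3608
  Σ(formed) = 9824 kJ
ΔH = Σ(broken) − Σ(formed) = 8064 − 9824 = −1760 kJ

ΔH ≈ −1760 kJ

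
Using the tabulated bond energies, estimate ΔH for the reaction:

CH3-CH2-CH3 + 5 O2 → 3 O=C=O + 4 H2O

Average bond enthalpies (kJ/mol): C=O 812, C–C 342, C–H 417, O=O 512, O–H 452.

Bonds broken (reactants):
  C–C: 2 × 342 = 684
  C–H: 8 × 417 = 3336
  O=O: 5 × 512 = 2560
  Σ(broken) = 6580 kJ
Bonds formed (products):
  C=O: 6 × 812 = 4872
  O–H: 8 × 452 = 3616
  Σ(formed) = 8488 kJ
ΔH = Σ(broken) − Σ(formed) = 6580 − 8488 = −1908 kJ

ΔH ≈ −1908 kJ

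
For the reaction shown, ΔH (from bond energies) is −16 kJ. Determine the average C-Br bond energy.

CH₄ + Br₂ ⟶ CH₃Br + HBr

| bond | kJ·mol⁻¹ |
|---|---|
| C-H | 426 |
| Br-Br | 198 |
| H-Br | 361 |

Let D be the C-Br bond energy.
Σ(broken) = 1×198 + 4×426 = 1902
Σ(formed) = 1×D + 3×426 + 1×361 = 1639 + D
ΔH = Σ(broken) − Σ(formed) = (1902) − (1639 + D) = +263 − D
Setting this equal to −16 kJ gives D = 279 kJ/mol.

D(C-Br) ≈ 279 kJ/mol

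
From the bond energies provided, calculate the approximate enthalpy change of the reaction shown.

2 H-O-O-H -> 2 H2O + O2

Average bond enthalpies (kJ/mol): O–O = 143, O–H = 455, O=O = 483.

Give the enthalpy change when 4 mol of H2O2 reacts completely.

ΔH = −394 kJ

Bonds broken (reactants):
  O–H: 4 × 455 = 1820
  O–O: 2 × 143 = 286
  Σ(broken) = 2106 kJ
Bonds formed (products):
  O–H: 4 × 455 = 1820
  O=O: 1 × 483 = 483
  Σ(formed) = 2303 kJ
ΔH = Σ(broken) − Σ(formed) = 2106 − 2303 = −197 kJ
For 2× the reaction as written: 2 × (−197) = −394 kJ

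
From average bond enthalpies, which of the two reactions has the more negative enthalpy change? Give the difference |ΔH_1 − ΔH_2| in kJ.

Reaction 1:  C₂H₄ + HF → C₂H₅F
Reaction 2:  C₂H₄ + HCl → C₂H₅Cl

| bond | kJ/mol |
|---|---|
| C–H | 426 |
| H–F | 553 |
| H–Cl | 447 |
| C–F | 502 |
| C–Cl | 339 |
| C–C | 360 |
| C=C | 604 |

Reaction 1, by 57 kJ

Reaction 1:
  Bonds broken (reactants):
    C–H: 4 × 426 = 1704
    C=C: 1 × 604 = 604
    H–F: 1 × 553 = 553
    Σ(broken) = 2861 kJ
  Bonds formed (products):
    C–C: 1 × 360 = 360
    C–F: 1 × 502 = 502
    C–H: 5 × 426 = 2130
    Σ(formed) = 2992 kJ
  ΔH_1 = 2861 − 2992 = −131 kJ
Reaction 2:
  Bonds broken (reactants):
    C–H: 4 × 426 = 1704
    C=C: 1 × 604 = 604
    H–Cl: 1 × 447 = 447
    Σ(broken) = 2755 kJ
  Bonds formed (products):
    C–C: 1 × 360 = 360
    C–Cl: 1 × 339 = 339
    C–H: 5 × 426 = 2130
    Σ(formed) = 2829 kJ
  ΔH_2 = 2755 − 2829 = −74 kJ
ΔH_1 − ΔH_2 = −57 kJ, so reaction 1 has the more negative ΔH; |ΔH_1 − ΔH_2| = 57 kJ.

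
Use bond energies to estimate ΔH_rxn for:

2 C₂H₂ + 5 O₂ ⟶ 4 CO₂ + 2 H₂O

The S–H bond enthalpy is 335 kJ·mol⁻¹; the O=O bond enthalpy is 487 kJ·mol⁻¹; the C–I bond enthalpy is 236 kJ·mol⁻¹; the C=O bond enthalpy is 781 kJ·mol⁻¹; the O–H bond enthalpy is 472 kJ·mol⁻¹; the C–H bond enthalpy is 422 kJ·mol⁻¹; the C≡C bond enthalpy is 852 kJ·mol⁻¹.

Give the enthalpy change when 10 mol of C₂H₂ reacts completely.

Bonds broken (reactants):
  C≡C: 2 × 852 = 1704
  C–H: 4 × 422 = 1688
  O=O: 5 × 487 = 2435
  Σ(broken) = 5827 kJ
Bonds formed (products):
  C=O: 8 × 781 = 6248
  O–H: 4 × 472 = 1888
  Σ(formed) = 8136 kJ
ΔH = Σ(broken) − Σ(formed) = 5827 − 8136 = −2309 kJ
For 5× the reaction as written: 5 × (−2309) = −11545 kJ

ΔH = −11545 kJ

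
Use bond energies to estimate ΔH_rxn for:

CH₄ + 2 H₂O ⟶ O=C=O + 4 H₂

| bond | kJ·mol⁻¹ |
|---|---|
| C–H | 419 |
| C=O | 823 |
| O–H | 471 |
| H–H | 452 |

ΔH ≈ +106 kJ

Bonds broken (reactants):
  C–H: 4 × 419 = 1676
  O–H: 4 × 471 = 1884
  Σ(broken) = 3560 kJ
Bonds formed (products):
  C=O: 2 × 823 = 1646
  H–H: 4 × 452 = 1808
  Σ(formed) = 3454 kJ
ΔH = Σ(broken) − Σ(formed) = 3560 − 3454 = +106 kJ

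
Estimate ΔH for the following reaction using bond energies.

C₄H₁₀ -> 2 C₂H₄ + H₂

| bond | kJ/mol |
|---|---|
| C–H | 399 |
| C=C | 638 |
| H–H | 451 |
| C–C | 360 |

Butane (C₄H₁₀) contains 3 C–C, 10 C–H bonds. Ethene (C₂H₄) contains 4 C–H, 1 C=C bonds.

ΔH ≈ +151 kJ

Bonds broken (reactants):
  C–C: 3 × 360 = 1080
  C–H: 10 × 399 = 3990
  Σ(broken) = 5070 kJ
Bonds formed (products):
  C–H: 8 × 399 = 3192
  C=C: 2 × 638 = 1276
  H–H: 1 × 451 = 451
  Σ(formed) = 4919 kJ
ΔH = Σ(broken) − Σ(formed) = 5070 − 4919 = +151 kJ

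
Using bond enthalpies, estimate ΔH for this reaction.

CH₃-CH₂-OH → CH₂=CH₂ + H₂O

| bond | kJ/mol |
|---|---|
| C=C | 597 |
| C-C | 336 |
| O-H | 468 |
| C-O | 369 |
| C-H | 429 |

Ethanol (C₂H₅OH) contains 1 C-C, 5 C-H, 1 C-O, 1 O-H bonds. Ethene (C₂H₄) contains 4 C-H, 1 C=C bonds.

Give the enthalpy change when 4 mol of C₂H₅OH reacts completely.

ΔH = +276 kJ

Bonds broken (reactants):
  C-C: 1 × 336 = 336
  C-H: 5 × 429 = 2145
  C-O: 1 × 369 = 369
  O-H: 1 × 468 = 468
  Σ(broken) = 3318 kJ
Bonds formed (products):
  C-H: 4 × 429 = 1716
  C=C: 1 × 597 = 597
  O-H: 2 × 468 = 936
  Σ(formed) = 3249 kJ
ΔH = Σ(broken) − Σ(formed) = 3318 − 3249 = +69 kJ
For 4× the reaction as written: 4 × (+69) = +276 kJ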